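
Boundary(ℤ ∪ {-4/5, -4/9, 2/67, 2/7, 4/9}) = ℤ ∪ {-4/5, -4/9, 2/67, 2/7, 4/9}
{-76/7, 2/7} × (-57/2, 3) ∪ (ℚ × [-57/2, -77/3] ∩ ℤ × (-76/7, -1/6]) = {-76/7, 2/7} × (-57/2, 3)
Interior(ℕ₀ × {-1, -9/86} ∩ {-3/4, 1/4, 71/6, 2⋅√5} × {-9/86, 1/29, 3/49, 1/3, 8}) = ∅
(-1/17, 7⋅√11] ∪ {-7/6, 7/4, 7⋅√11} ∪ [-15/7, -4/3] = [-15/7, -4/3] ∪ {-7/6} ∪ (-1/17, 7⋅√11]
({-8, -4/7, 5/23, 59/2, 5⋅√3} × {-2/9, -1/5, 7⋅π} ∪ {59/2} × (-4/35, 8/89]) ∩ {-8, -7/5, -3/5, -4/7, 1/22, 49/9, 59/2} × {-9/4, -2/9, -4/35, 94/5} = {-8, -4/7, 59/2} × {-2/9}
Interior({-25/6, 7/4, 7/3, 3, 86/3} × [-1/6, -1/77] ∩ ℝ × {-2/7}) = ∅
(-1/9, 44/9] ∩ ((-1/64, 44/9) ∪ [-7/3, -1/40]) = (-1/9, -1/40] ∪ (-1/64, 44/9)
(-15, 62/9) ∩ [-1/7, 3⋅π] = [-1/7, 62/9)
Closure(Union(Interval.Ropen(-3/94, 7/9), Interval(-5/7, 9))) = Interval(-5/7, 9)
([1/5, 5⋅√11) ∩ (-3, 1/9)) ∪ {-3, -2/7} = {-3, -2/7}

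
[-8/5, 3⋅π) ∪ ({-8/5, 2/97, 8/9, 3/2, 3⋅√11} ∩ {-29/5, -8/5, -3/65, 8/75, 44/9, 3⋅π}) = [-8/5, 3⋅π)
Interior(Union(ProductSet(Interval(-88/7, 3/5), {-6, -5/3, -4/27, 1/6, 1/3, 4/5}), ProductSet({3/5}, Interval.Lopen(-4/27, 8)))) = EmptySet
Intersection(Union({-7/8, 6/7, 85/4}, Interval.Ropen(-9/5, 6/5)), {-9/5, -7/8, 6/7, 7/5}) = {-9/5, -7/8, 6/7}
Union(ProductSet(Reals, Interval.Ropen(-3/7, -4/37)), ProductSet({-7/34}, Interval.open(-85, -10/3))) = Union(ProductSet({-7/34}, Interval.open(-85, -10/3)), ProductSet(Reals, Interval.Ropen(-3/7, -4/37)))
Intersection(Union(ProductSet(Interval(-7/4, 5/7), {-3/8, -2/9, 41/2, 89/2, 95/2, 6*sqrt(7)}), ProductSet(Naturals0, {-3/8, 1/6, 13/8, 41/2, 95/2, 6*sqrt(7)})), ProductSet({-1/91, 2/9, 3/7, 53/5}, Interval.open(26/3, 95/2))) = ProductSet({-1/91, 2/9, 3/7}, {41/2, 89/2, 6*sqrt(7)})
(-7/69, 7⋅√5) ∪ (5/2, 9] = (-7/69, 7⋅√5)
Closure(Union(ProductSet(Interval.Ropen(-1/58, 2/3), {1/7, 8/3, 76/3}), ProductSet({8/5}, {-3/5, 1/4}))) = Union(ProductSet({8/5}, {-3/5, 1/4}), ProductSet(Interval(-1/58, 2/3), {1/7, 8/3, 76/3}))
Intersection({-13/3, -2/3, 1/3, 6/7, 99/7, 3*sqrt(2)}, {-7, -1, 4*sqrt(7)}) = EmptySet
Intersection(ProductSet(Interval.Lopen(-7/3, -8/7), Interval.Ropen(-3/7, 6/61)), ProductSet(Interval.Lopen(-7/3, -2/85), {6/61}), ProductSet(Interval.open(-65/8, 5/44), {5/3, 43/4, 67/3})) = EmptySet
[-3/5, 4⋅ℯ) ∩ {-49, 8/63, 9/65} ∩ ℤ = ∅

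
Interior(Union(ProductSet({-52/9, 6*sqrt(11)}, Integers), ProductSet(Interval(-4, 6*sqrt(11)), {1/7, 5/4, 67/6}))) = EmptySet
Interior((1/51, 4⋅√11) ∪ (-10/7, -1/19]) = (-10/7, -1/19) ∪ (1/51, 4⋅√11)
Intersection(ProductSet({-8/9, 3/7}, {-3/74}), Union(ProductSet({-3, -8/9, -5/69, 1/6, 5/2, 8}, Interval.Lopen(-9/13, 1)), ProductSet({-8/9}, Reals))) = ProductSet({-8/9}, {-3/74})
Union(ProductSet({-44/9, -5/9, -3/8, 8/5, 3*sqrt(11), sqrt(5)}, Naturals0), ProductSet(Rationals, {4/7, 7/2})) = Union(ProductSet({-44/9, -5/9, -3/8, 8/5, 3*sqrt(11), sqrt(5)}, Naturals0), ProductSet(Rationals, {4/7, 7/2}))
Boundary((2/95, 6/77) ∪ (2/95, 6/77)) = {2/95, 6/77}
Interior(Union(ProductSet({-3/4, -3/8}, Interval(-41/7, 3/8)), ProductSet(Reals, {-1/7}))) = EmptySet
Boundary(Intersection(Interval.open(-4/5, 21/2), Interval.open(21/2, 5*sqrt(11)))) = EmptySet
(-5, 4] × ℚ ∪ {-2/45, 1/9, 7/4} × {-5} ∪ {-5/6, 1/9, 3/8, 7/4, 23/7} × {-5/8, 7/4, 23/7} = (-5, 4] × ℚ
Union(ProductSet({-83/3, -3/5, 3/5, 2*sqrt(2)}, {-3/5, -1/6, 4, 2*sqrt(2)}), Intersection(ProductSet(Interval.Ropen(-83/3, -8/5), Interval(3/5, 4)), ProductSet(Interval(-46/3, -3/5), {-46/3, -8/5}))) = ProductSet({-83/3, -3/5, 3/5, 2*sqrt(2)}, {-3/5, -1/6, 4, 2*sqrt(2)})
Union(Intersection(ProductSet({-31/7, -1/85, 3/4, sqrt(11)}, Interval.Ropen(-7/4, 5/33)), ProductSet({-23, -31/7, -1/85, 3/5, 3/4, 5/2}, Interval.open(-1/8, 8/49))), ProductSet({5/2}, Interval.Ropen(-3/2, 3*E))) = Union(ProductSet({5/2}, Interval.Ropen(-3/2, 3*E)), ProductSet({-31/7, -1/85, 3/4}, Interval.open(-1/8, 5/33)))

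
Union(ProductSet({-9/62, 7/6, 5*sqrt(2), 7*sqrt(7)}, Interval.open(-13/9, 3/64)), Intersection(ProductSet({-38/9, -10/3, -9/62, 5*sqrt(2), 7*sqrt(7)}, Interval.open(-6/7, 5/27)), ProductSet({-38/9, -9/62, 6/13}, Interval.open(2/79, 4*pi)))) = Union(ProductSet({-38/9, -9/62}, Interval.open(2/79, 5/27)), ProductSet({-9/62, 7/6, 5*sqrt(2), 7*sqrt(7)}, Interval.open(-13/9, 3/64)))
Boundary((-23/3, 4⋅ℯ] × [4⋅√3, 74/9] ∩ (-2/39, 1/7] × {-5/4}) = ∅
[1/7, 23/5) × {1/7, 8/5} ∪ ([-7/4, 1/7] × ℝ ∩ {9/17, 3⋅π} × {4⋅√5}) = [1/7, 23/5) × {1/7, 8/5}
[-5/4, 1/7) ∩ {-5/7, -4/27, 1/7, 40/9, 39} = {-5/7, -4/27}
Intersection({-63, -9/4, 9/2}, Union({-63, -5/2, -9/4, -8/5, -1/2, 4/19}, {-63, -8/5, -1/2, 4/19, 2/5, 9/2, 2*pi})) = {-63, -9/4, 9/2}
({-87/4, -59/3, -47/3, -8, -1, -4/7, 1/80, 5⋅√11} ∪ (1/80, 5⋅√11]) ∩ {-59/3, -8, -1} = {-59/3, -8, -1}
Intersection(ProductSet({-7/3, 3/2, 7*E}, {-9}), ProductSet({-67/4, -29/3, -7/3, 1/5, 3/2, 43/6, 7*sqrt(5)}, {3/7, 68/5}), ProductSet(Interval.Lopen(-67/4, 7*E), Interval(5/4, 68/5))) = EmptySet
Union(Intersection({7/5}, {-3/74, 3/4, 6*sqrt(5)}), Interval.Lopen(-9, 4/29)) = Interval.Lopen(-9, 4/29)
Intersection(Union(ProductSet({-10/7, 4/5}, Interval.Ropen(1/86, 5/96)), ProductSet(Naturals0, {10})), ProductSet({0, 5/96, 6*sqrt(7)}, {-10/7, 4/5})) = EmptySet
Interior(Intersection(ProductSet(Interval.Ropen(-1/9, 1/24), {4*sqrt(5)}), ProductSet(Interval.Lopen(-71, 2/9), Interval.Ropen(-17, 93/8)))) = EmptySet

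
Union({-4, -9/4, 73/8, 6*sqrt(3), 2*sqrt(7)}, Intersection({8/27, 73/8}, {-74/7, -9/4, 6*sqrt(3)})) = {-4, -9/4, 73/8, 6*sqrt(3), 2*sqrt(7)}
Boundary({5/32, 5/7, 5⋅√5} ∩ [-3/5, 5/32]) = {5/32}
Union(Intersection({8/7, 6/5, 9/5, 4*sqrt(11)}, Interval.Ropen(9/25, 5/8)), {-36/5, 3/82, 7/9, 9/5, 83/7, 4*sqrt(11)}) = {-36/5, 3/82, 7/9, 9/5, 83/7, 4*sqrt(11)}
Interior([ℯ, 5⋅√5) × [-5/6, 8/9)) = (ℯ, 5⋅√5) × (-5/6, 8/9)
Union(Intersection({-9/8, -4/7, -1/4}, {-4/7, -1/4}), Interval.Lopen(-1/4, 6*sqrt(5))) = Union({-4/7}, Interval(-1/4, 6*sqrt(5)))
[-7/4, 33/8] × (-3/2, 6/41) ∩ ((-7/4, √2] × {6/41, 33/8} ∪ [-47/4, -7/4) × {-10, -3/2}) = ∅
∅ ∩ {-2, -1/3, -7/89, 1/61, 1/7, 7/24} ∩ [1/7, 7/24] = ∅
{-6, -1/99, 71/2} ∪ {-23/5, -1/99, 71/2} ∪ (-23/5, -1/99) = {-6, 71/2} ∪ [-23/5, -1/99]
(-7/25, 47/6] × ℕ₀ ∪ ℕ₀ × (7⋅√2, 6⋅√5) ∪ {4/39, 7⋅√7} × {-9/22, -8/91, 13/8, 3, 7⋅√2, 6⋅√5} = ((-7/25, 47/6] × ℕ₀) ∪ (ℕ₀ × (7⋅√2, 6⋅√5)) ∪ ({4/39, 7⋅√7} × {-9/22, -8/91, 13/8, 3, 7⋅√2, 6⋅√5})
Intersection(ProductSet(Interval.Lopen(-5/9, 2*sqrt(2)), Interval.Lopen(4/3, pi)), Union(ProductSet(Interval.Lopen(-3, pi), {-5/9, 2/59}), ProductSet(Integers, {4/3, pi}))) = ProductSet(Range(0, 3, 1), {pi})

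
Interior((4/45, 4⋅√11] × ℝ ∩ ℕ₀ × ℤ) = ∅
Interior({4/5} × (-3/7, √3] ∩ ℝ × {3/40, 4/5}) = ∅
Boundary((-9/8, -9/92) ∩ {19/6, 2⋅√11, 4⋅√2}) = ∅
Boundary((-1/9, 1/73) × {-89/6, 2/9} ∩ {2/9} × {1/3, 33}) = ∅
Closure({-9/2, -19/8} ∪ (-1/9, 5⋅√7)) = {-9/2, -19/8} ∪ [-1/9, 5⋅√7]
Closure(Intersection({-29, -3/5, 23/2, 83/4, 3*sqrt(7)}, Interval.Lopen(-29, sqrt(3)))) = {-3/5}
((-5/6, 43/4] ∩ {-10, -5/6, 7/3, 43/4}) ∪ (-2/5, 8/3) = (-2/5, 8/3) ∪ {43/4}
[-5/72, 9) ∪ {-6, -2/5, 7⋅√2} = {-6, -2/5, 7⋅√2} ∪ [-5/72, 9)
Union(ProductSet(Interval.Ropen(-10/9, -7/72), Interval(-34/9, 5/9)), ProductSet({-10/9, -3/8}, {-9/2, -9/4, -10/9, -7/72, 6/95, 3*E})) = Union(ProductSet({-10/9, -3/8}, {-9/2, -9/4, -10/9, -7/72, 6/95, 3*E}), ProductSet(Interval.Ropen(-10/9, -7/72), Interval(-34/9, 5/9)))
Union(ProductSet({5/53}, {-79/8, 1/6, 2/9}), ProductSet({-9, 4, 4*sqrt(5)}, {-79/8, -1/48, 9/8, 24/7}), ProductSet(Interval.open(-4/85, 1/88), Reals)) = Union(ProductSet({5/53}, {-79/8, 1/6, 2/9}), ProductSet({-9, 4, 4*sqrt(5)}, {-79/8, -1/48, 9/8, 24/7}), ProductSet(Interval.open(-4/85, 1/88), Reals))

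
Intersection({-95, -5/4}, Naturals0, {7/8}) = EmptySet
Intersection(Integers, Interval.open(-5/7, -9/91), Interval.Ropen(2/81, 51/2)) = EmptySet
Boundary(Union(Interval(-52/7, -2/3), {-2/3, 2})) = {-52/7, -2/3, 2}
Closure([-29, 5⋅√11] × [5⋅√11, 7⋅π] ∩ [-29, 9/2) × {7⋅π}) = [-29, 9/2] × {7⋅π}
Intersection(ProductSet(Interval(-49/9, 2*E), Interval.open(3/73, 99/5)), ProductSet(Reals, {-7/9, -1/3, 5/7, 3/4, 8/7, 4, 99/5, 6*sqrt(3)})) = ProductSet(Interval(-49/9, 2*E), {5/7, 3/4, 8/7, 4, 6*sqrt(3)})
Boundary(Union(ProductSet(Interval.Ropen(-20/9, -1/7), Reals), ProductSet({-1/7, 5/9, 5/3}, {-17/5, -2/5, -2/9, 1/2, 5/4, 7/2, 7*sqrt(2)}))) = Union(ProductSet({-20/9, -1/7}, Reals), ProductSet({-1/7, 5/9, 5/3}, {-17/5, -2/5, -2/9, 1/2, 5/4, 7/2, 7*sqrt(2)}))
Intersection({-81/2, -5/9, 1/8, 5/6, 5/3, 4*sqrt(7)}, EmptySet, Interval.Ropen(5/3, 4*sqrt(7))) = EmptySet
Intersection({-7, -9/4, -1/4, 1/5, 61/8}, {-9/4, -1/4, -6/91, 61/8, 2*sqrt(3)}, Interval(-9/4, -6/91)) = {-9/4, -1/4}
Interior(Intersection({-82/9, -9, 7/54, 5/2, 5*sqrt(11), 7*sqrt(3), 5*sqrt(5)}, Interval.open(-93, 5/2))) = EmptySet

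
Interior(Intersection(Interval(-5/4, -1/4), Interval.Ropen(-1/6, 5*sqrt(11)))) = EmptySet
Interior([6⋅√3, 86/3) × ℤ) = ∅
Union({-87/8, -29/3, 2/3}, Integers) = Union({-87/8, -29/3, 2/3}, Integers)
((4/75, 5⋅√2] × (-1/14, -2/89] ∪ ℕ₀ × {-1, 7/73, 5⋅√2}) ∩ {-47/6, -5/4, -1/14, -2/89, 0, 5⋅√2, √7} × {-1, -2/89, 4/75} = ({0} × {-1}) ∪ ({5⋅√2, √7} × {-2/89})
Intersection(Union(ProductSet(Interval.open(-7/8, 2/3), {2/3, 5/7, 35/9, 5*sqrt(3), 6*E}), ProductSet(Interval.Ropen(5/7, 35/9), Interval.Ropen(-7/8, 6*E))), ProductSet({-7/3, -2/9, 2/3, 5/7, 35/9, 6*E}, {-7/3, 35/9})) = ProductSet({-2/9, 5/7}, {35/9})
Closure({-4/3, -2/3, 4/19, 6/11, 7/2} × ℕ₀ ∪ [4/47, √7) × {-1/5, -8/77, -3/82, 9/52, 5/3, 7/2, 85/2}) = ({-4/3, -2/3, 4/19, 6/11, 7/2} × ℕ₀) ∪ ([4/47, √7] × {-1/5, -8/77, -3/82, 9/52, 5/3, 7/2, 85/2})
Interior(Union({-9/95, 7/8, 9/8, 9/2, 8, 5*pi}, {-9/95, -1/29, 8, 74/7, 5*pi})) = EmptySet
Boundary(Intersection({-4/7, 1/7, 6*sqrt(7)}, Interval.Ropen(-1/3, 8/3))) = {1/7}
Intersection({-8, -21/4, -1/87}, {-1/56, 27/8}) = EmptySet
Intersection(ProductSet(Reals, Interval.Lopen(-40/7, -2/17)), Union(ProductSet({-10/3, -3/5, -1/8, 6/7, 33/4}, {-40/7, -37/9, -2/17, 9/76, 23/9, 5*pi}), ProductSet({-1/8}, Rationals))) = Union(ProductSet({-1/8}, Intersection(Interval.Lopen(-40/7, -2/17), Rationals)), ProductSet({-10/3, -3/5, -1/8, 6/7, 33/4}, {-37/9, -2/17}))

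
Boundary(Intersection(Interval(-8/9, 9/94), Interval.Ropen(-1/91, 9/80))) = {-1/91, 9/94}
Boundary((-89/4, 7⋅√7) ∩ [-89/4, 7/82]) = {-89/4, 7/82}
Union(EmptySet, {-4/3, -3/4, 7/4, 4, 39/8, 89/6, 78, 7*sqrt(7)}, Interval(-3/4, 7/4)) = Union({-4/3, 4, 39/8, 89/6, 78, 7*sqrt(7)}, Interval(-3/4, 7/4))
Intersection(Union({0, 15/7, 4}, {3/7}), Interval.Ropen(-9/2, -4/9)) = EmptySet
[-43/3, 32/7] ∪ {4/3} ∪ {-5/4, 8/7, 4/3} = [-43/3, 32/7]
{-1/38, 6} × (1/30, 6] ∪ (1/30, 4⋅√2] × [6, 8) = ({-1/38, 6} × (1/30, 6]) ∪ ((1/30, 4⋅√2] × [6, 8))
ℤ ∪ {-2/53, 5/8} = ℤ ∪ {-2/53, 5/8}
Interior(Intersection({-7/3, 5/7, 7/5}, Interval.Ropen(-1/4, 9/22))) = EmptySet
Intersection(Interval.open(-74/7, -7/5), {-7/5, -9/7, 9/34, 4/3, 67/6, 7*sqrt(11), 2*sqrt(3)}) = EmptySet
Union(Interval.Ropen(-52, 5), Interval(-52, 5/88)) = Interval.Ropen(-52, 5)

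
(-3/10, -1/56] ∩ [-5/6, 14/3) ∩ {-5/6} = ∅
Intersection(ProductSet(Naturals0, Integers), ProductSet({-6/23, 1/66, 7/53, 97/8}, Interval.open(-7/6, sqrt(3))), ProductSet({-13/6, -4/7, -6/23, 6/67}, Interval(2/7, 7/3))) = EmptySet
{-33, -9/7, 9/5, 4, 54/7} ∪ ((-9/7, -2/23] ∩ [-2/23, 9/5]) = {-33, -9/7, -2/23, 9/5, 4, 54/7}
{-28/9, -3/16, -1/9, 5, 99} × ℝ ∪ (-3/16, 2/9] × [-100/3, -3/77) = ({-28/9, -3/16, -1/9, 5, 99} × ℝ) ∪ ((-3/16, 2/9] × [-100/3, -3/77))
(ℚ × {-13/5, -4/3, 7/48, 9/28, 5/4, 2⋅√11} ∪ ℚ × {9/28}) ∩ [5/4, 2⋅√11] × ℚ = (ℚ ∩ [5/4, 2⋅√11]) × {-13/5, -4/3, 7/48, 9/28, 5/4}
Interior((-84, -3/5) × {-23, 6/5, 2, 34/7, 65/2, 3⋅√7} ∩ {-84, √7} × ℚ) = ∅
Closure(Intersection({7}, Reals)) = {7}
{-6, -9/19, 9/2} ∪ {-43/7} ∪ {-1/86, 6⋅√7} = {-43/7, -6, -9/19, -1/86, 9/2, 6⋅√7}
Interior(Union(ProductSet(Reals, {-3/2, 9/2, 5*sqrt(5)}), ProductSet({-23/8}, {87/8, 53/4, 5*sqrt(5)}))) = EmptySet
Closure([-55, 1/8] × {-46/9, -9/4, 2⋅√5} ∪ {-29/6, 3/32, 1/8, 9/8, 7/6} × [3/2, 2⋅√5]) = ([-55, 1/8] × {-46/9, -9/4, 2⋅√5}) ∪ ({-29/6, 3/32, 1/8, 9/8, 7/6} × [3/2, 2⋅√5])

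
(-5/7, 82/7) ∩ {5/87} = {5/87}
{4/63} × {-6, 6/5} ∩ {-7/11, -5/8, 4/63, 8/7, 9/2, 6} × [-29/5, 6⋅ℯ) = {4/63} × {6/5}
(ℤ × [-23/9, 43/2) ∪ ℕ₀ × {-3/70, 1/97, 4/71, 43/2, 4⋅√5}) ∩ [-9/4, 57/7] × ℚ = ({0, 1, …, 8} × {-3/70, 1/97, 4/71, 43/2}) ∪ ({-2, -1, …, 8} × (ℚ ∩ [-23/9, 43/2)))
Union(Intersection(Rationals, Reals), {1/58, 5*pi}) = Union({5*pi}, Rationals)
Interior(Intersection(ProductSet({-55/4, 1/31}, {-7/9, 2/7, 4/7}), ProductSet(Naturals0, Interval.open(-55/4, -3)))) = EmptySet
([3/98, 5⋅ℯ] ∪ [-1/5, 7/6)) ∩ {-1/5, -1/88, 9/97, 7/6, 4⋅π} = {-1/5, -1/88, 9/97, 7/6, 4⋅π}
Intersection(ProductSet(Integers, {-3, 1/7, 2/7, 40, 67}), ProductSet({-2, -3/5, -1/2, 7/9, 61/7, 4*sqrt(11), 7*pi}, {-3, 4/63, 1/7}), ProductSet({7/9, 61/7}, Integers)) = EmptySet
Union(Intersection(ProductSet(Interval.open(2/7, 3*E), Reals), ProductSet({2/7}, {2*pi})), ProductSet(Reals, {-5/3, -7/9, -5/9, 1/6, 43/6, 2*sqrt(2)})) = ProductSet(Reals, {-5/3, -7/9, -5/9, 1/6, 43/6, 2*sqrt(2)})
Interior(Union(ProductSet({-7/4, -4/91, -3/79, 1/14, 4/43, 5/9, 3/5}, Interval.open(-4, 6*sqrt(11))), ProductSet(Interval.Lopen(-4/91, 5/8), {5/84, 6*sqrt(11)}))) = EmptySet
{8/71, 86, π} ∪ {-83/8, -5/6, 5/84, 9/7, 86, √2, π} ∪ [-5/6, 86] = {-83/8} ∪ [-5/6, 86]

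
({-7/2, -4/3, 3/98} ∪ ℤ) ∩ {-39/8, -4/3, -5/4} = {-4/3}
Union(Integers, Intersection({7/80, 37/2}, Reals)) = Union({7/80, 37/2}, Integers)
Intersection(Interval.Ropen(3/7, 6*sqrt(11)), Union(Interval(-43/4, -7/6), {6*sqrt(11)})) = EmptySet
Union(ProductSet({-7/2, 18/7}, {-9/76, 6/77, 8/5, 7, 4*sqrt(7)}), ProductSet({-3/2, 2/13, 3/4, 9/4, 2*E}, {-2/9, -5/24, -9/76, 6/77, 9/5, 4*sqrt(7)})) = Union(ProductSet({-7/2, 18/7}, {-9/76, 6/77, 8/5, 7, 4*sqrt(7)}), ProductSet({-3/2, 2/13, 3/4, 9/4, 2*E}, {-2/9, -5/24, -9/76, 6/77, 9/5, 4*sqrt(7)}))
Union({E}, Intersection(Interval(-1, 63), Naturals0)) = Union({E}, Range(0, 64, 1))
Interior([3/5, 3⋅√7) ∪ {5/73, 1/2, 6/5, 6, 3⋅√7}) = (3/5, 3⋅√7)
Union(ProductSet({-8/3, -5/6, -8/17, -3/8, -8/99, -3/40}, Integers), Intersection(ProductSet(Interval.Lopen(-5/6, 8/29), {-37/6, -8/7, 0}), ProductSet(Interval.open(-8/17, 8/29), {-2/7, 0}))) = Union(ProductSet({-8/3, -5/6, -8/17, -3/8, -8/99, -3/40}, Integers), ProductSet(Interval.open(-8/17, 8/29), {0}))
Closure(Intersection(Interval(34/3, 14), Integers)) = Range(12, 15, 1)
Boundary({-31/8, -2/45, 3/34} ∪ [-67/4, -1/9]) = {-67/4, -1/9, -2/45, 3/34}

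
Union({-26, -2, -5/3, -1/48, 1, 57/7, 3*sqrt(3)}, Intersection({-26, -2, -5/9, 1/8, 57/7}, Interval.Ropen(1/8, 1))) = {-26, -2, -5/3, -1/48, 1/8, 1, 57/7, 3*sqrt(3)}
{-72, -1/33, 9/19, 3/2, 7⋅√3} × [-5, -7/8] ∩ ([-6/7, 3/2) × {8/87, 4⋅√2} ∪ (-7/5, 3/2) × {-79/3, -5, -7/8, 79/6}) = {-1/33, 9/19} × {-5, -7/8}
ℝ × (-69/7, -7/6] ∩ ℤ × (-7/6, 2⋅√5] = ∅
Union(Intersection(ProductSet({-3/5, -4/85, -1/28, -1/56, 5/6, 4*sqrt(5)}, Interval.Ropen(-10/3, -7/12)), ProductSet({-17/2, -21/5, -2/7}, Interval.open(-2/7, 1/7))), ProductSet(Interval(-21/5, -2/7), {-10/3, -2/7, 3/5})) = ProductSet(Interval(-21/5, -2/7), {-10/3, -2/7, 3/5})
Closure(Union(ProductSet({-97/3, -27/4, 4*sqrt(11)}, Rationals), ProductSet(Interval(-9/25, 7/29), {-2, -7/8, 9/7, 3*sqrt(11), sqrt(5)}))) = Union(ProductSet({-97/3, -27/4, 4*sqrt(11)}, Reals), ProductSet(Interval(-9/25, 7/29), {-2, -7/8, 9/7, 3*sqrt(11), sqrt(5)}))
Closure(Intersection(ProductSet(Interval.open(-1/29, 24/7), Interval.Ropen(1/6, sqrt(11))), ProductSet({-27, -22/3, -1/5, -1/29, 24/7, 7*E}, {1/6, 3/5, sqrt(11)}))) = EmptySet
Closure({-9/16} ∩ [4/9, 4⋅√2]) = ∅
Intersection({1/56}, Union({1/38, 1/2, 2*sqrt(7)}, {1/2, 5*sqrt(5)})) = EmptySet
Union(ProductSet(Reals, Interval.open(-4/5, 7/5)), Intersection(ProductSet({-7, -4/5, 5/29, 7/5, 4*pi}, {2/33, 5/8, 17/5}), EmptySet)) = ProductSet(Reals, Interval.open(-4/5, 7/5))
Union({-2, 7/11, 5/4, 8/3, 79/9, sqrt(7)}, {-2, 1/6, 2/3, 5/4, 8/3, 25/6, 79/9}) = {-2, 1/6, 7/11, 2/3, 5/4, 8/3, 25/6, 79/9, sqrt(7)}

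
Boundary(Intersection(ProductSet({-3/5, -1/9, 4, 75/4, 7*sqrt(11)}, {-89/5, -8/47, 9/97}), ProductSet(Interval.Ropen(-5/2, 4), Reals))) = ProductSet({-3/5, -1/9}, {-89/5, -8/47, 9/97})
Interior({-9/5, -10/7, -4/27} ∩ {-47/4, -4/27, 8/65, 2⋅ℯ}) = ∅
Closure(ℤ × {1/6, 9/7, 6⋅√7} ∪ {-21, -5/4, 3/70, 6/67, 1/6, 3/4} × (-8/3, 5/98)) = (ℤ × {1/6, 9/7, 6⋅√7}) ∪ ({-21, -5/4, 3/70, 6/67, 1/6, 3/4} × [-8/3, 5/98])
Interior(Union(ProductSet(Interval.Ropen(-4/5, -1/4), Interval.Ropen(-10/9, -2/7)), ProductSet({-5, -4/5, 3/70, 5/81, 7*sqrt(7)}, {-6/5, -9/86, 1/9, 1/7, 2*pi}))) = ProductSet(Interval.open(-4/5, -1/4), Interval.open(-10/9, -2/7))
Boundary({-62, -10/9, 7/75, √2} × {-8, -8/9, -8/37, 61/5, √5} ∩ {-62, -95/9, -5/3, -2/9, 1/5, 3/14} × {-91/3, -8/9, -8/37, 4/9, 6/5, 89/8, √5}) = {-62} × {-8/9, -8/37, √5}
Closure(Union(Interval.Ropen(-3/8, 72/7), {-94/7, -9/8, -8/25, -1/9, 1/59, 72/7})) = Union({-94/7, -9/8}, Interval(-3/8, 72/7))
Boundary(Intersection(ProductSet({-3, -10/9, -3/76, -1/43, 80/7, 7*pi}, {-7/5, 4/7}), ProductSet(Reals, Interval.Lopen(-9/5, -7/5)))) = ProductSet({-3, -10/9, -3/76, -1/43, 80/7, 7*pi}, {-7/5})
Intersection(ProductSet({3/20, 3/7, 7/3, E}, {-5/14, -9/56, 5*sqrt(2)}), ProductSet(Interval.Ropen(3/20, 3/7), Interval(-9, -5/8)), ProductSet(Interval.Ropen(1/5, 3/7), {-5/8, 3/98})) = EmptySet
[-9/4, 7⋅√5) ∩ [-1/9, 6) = [-1/9, 6)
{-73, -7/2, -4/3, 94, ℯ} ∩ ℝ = {-73, -7/2, -4/3, 94, ℯ}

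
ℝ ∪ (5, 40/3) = (-∞, ∞)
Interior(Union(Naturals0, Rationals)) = EmptySet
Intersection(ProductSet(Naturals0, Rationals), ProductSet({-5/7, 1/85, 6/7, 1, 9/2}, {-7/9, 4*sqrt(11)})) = ProductSet({1}, {-7/9})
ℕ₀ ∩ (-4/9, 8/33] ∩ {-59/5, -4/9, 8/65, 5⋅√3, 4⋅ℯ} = ∅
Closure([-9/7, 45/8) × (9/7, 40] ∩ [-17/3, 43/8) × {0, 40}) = [-9/7, 43/8] × {40}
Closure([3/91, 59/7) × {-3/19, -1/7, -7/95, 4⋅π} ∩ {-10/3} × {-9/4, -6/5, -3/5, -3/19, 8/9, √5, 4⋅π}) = ∅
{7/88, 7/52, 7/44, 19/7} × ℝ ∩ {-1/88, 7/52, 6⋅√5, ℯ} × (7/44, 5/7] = {7/52} × (7/44, 5/7]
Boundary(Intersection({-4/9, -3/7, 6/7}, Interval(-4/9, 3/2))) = {-4/9, -3/7, 6/7}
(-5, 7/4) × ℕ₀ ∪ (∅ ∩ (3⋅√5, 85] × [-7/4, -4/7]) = (-5, 7/4) × ℕ₀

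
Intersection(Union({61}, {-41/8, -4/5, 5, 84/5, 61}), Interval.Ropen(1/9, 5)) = EmptySet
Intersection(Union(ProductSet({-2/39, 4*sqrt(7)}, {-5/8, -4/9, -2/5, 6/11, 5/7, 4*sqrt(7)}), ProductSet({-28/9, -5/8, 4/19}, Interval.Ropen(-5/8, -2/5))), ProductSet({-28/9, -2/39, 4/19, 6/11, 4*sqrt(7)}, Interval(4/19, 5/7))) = ProductSet({-2/39, 4*sqrt(7)}, {6/11, 5/7})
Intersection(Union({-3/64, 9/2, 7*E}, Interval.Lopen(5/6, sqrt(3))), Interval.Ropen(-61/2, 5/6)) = {-3/64}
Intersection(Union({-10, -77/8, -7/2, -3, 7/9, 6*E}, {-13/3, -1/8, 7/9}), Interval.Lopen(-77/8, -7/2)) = {-13/3, -7/2}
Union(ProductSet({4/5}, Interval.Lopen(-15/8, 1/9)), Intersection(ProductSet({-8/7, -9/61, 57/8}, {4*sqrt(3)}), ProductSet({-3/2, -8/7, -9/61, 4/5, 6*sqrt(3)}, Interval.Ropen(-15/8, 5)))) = ProductSet({4/5}, Interval.Lopen(-15/8, 1/9))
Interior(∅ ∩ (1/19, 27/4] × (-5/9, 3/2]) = ∅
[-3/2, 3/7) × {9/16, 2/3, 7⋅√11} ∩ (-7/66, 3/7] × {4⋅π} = ∅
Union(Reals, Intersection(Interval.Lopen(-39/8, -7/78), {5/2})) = Reals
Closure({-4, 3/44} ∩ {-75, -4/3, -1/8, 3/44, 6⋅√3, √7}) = {3/44}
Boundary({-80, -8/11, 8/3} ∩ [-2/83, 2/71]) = ∅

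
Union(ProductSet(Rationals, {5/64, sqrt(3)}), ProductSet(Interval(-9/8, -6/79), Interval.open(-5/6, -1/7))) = Union(ProductSet(Interval(-9/8, -6/79), Interval.open(-5/6, -1/7)), ProductSet(Rationals, {5/64, sqrt(3)}))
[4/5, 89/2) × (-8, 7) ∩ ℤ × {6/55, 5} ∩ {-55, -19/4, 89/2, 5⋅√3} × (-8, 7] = ∅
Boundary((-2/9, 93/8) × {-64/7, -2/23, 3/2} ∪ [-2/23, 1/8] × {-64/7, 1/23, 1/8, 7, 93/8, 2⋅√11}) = ([-2/9, 93/8] × {-64/7, -2/23, 3/2}) ∪ ([-2/23, 1/8] × {-64/7, 1/23, 1/8, 7, 93/8, 2⋅√11})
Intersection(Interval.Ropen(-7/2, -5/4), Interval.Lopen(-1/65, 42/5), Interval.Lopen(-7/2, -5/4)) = EmptySet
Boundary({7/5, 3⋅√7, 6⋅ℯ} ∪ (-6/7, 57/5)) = {-6/7, 57/5, 6⋅ℯ}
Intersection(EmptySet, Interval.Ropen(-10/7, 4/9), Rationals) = EmptySet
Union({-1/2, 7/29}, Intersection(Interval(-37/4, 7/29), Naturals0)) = Union({-1/2, 7/29}, Range(0, 1, 1))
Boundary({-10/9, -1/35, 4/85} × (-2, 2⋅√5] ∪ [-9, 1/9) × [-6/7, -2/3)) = ({-9, 1/9} × [-6/7, -2/3]) ∪ ([-9, 1/9] × {-6/7, -2/3}) ∪ ({-10/9, -1/35, 4/85} × ([-2, -6/7] ∪ [-2/3, 2⋅√5]))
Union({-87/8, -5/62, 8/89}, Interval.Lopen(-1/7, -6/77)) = Union({-87/8, 8/89}, Interval.Lopen(-1/7, -6/77))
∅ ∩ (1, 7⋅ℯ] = ∅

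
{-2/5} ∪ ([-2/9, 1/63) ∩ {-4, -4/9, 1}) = {-2/5}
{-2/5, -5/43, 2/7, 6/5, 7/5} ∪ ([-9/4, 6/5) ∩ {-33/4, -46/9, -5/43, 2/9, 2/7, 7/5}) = {-2/5, -5/43, 2/9, 2/7, 6/5, 7/5}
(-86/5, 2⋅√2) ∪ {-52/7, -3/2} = (-86/5, 2⋅√2)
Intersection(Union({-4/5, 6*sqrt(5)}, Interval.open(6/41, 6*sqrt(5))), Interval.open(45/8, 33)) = Interval.Lopen(45/8, 6*sqrt(5))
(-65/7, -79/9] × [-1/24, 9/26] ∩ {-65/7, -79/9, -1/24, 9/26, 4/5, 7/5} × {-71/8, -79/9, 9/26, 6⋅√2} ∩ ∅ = ∅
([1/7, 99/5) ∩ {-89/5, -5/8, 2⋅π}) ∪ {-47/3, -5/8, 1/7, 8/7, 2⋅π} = {-47/3, -5/8, 1/7, 8/7, 2⋅π}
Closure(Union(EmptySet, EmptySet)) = EmptySet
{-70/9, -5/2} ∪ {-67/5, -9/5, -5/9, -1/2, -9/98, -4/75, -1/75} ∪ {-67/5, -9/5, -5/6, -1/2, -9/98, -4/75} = {-67/5, -70/9, -5/2, -9/5, -5/6, -5/9, -1/2, -9/98, -4/75, -1/75}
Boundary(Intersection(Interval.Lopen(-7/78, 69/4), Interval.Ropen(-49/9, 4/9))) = {-7/78, 4/9}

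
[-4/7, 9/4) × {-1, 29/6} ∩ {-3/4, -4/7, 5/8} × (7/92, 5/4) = ∅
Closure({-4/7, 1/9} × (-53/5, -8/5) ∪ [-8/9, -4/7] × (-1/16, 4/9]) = ({-4/7, 1/9} × [-53/5, -8/5]) ∪ ([-8/9, -4/7] × [-1/16, 4/9])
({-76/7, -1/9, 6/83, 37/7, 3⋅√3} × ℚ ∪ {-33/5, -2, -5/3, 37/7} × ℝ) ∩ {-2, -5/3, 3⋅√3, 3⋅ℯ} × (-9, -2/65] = ({-2, -5/3} × (-9, -2/65]) ∪ ({3⋅√3} × (ℚ ∩ (-9, -2/65]))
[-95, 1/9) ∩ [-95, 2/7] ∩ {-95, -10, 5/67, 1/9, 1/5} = {-95, -10, 5/67}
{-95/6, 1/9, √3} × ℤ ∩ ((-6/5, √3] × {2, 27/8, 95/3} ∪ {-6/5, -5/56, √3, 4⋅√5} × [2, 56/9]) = ({1/9, √3} × {2}) ∪ ({√3} × {2, 3, …, 6})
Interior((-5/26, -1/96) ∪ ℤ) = (ℤ \ ({-5/26, -1/96} ∪ (ℤ \ (-5/26, -1/96)))) ∪ ((-5/26, -1/96) \ ℤ \ (-5/26, -1/96))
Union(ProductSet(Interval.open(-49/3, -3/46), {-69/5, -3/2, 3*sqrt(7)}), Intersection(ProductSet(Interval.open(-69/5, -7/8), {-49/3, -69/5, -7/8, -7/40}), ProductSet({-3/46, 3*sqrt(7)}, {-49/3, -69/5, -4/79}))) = ProductSet(Interval.open(-49/3, -3/46), {-69/5, -3/2, 3*sqrt(7)})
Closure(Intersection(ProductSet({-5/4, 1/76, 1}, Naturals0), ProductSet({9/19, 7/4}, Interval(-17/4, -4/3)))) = EmptySet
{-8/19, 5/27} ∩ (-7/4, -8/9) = ∅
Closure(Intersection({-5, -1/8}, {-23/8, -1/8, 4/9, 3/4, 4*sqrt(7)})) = {-1/8}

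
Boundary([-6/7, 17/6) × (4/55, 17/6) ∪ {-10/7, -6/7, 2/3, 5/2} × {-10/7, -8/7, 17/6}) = ({-6/7, 17/6} × [4/55, 17/6]) ∪ ([-6/7, 17/6] × {4/55, 17/6}) ∪ ({-10/7, -6/7, 2/3, 5/2} × {-10/7, -8/7, 17/6})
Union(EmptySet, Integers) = Integers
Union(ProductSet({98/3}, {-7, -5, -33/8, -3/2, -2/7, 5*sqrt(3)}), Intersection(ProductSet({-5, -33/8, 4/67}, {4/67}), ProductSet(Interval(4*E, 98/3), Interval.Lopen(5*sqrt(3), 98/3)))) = ProductSet({98/3}, {-7, -5, -33/8, -3/2, -2/7, 5*sqrt(3)})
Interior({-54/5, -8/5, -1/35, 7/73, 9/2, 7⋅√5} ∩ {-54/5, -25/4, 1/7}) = ∅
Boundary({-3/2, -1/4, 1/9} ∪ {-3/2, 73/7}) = {-3/2, -1/4, 1/9, 73/7}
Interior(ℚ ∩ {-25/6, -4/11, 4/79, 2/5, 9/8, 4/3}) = ∅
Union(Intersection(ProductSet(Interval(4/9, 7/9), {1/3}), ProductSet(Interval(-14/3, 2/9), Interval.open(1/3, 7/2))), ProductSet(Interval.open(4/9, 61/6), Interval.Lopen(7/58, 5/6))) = ProductSet(Interval.open(4/9, 61/6), Interval.Lopen(7/58, 5/6))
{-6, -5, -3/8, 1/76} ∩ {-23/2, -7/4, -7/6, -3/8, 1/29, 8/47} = {-3/8}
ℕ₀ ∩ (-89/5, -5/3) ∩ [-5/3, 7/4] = ∅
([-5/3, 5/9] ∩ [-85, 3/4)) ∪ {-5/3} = [-5/3, 5/9]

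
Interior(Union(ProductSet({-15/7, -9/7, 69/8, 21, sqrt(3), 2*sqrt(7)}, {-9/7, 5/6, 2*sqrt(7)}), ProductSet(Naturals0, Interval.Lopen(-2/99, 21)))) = EmptySet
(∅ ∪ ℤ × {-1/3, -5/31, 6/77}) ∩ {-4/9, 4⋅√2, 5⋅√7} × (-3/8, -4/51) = ∅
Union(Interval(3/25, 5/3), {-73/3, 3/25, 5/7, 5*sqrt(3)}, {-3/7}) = Union({-73/3, -3/7, 5*sqrt(3)}, Interval(3/25, 5/3))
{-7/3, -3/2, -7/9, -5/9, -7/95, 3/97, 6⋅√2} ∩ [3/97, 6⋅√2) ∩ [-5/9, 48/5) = {3/97}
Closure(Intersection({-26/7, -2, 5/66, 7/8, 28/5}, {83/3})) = EmptySet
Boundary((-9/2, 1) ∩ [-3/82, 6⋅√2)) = {-3/82, 1}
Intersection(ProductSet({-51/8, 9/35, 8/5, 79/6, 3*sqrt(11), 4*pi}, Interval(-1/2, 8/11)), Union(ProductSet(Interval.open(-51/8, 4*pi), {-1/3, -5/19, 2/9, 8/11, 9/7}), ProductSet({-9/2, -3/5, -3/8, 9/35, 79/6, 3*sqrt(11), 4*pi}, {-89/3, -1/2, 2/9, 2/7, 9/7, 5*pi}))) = Union(ProductSet({9/35, 8/5, 3*sqrt(11)}, {-1/3, -5/19, 2/9, 8/11}), ProductSet({9/35, 79/6, 3*sqrt(11), 4*pi}, {-1/2, 2/9, 2/7}))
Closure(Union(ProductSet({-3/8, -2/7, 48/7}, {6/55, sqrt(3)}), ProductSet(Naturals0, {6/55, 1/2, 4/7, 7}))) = Union(ProductSet({-3/8, -2/7, 48/7}, {6/55, sqrt(3)}), ProductSet(Naturals0, {6/55, 1/2, 4/7, 7}))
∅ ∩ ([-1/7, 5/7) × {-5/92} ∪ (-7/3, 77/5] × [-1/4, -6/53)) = ∅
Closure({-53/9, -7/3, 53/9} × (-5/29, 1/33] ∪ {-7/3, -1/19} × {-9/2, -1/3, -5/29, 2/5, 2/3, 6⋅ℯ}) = ({-53/9, -7/3, 53/9} × [-5/29, 1/33]) ∪ ({-7/3, -1/19} × {-9/2, -1/3, -5/29, 2/5, 2/3, 6⋅ℯ})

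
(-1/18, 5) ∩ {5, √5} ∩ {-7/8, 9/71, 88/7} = ∅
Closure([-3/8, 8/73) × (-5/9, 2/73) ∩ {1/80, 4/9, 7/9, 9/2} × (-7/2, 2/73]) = {1/80} × [-5/9, 2/73]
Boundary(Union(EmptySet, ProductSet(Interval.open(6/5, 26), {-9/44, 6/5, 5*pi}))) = ProductSet(Interval(6/5, 26), {-9/44, 6/5, 5*pi})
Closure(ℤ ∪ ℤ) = ℤ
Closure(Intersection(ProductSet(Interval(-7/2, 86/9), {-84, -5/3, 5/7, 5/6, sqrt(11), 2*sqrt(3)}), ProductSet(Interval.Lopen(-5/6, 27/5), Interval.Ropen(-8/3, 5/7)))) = ProductSet(Interval(-5/6, 27/5), {-5/3})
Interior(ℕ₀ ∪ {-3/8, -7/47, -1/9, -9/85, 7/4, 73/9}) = ∅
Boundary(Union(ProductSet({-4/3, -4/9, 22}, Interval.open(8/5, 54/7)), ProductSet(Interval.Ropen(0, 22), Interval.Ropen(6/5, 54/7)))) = Union(ProductSet({0, 22}, Interval(6/5, 54/7)), ProductSet({-4/3, -4/9, 22}, Interval(8/5, 54/7)), ProductSet(Interval(0, 22), {6/5, 54/7}))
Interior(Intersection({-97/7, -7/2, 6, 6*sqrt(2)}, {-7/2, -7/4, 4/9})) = EmptySet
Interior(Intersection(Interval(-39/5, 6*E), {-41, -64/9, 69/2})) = EmptySet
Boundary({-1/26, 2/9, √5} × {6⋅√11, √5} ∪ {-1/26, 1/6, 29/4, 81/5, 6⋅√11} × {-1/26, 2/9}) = ({-1/26, 1/6, 29/4, 81/5, 6⋅√11} × {-1/26, 2/9}) ∪ ({-1/26, 2/9, √5} × {6⋅√11, √5})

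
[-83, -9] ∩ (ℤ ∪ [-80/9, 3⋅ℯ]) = {-83, -82, …, -9}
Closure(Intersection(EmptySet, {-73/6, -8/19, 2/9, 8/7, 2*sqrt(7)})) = EmptySet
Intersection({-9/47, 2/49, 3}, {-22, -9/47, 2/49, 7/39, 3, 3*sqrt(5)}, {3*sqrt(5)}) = EmptySet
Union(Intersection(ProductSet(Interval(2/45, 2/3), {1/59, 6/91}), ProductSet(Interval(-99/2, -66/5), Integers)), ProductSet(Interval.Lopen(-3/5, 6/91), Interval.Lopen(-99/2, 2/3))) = ProductSet(Interval.Lopen(-3/5, 6/91), Interval.Lopen(-99/2, 2/3))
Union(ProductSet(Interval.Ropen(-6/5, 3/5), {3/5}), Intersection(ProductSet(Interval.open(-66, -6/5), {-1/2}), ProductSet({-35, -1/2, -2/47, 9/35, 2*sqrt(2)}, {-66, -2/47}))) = ProductSet(Interval.Ropen(-6/5, 3/5), {3/5})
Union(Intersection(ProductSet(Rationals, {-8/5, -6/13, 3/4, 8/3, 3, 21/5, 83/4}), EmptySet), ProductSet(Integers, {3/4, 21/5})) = ProductSet(Integers, {3/4, 21/5})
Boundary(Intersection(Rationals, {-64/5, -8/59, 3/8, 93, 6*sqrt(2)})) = {-64/5, -8/59, 3/8, 93}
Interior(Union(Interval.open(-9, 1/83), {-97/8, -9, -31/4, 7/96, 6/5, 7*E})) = Interval.open(-9, 1/83)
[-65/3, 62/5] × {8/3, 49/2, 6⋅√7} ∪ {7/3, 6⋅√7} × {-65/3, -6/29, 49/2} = ({7/3, 6⋅√7} × {-65/3, -6/29, 49/2}) ∪ ([-65/3, 62/5] × {8/3, 49/2, 6⋅√7})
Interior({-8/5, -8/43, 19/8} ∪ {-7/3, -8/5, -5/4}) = ∅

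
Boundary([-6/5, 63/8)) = {-6/5, 63/8}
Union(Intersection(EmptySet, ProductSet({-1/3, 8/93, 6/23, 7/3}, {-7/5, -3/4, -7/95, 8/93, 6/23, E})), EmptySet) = EmptySet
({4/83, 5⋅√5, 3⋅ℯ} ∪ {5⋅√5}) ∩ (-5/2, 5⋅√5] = {4/83, 5⋅√5, 3⋅ℯ}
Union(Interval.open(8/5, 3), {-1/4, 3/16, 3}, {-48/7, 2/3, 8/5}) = Union({-48/7, -1/4, 3/16, 2/3}, Interval(8/5, 3))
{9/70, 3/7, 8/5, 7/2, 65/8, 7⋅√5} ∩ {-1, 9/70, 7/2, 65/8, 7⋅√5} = {9/70, 7/2, 65/8, 7⋅√5}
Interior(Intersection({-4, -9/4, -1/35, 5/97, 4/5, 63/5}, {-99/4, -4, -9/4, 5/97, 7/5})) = EmptySet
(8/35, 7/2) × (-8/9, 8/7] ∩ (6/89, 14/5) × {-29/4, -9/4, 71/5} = ∅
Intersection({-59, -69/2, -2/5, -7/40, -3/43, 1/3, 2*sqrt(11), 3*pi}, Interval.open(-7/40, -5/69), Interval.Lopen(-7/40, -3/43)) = EmptySet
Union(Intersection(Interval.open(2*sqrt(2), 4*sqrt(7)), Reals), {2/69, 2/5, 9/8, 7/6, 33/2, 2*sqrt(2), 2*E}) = Union({2/69, 2/5, 9/8, 7/6, 33/2}, Interval.Ropen(2*sqrt(2), 4*sqrt(7)))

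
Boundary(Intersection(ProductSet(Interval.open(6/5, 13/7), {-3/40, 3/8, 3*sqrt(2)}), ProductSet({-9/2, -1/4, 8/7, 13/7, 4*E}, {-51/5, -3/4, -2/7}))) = EmptySet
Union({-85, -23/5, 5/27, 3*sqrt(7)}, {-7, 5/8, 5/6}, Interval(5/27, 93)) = Union({-85, -7, -23/5}, Interval(5/27, 93))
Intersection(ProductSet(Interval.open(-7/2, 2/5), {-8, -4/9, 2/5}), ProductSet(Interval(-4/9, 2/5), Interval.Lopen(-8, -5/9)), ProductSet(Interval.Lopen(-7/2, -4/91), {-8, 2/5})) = EmptySet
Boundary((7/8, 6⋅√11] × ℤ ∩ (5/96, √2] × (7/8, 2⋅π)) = [7/8, √2] × {1, 2, …, 6}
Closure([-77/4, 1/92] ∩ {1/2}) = ∅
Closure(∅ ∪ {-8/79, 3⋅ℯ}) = {-8/79, 3⋅ℯ}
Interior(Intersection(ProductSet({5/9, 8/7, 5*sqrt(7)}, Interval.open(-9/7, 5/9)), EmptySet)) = EmptySet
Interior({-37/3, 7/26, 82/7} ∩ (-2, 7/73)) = ∅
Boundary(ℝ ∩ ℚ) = ℝ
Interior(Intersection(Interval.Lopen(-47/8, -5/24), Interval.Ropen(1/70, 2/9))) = EmptySet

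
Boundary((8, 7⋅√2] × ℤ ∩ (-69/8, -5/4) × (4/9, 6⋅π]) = ∅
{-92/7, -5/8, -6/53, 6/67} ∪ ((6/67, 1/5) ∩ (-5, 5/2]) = {-92/7, -5/8, -6/53} ∪ [6/67, 1/5)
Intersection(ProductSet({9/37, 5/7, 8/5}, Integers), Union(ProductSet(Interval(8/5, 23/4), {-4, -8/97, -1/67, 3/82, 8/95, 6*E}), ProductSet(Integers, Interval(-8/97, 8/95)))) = ProductSet({8/5}, {-4})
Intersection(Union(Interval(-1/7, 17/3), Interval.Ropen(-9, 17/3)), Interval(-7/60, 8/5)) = Interval(-7/60, 8/5)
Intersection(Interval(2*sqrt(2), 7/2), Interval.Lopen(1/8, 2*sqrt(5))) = Interval(2*sqrt(2), 7/2)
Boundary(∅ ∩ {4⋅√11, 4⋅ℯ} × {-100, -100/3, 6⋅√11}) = ∅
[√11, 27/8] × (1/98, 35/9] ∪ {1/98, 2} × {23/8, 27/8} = ({1/98, 2} × {23/8, 27/8}) ∪ ([√11, 27/8] × (1/98, 35/9])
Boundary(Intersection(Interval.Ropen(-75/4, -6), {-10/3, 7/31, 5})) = EmptySet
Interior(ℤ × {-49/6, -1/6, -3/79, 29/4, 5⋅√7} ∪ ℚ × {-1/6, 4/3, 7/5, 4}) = ∅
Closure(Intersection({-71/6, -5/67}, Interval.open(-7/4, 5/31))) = {-5/67}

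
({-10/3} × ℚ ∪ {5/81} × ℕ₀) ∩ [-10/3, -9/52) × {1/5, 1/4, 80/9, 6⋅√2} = {-10/3} × {1/5, 1/4, 80/9}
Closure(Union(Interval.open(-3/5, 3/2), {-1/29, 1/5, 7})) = Union({7}, Interval(-3/5, 3/2))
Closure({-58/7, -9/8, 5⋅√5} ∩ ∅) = ∅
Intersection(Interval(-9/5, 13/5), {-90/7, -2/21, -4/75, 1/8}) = {-2/21, -4/75, 1/8}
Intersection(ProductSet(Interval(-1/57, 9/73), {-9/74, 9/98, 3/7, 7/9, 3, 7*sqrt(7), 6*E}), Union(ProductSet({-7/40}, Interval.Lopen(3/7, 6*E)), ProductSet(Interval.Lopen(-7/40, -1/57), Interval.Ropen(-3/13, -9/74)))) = EmptySet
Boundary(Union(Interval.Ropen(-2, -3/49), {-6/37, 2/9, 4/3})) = {-2, -3/49, 2/9, 4/3}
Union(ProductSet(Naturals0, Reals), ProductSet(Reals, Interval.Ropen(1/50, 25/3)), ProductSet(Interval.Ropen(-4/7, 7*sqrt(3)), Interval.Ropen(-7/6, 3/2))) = Union(ProductSet(Interval.Ropen(-4/7, 7*sqrt(3)), Interval.Ropen(-7/6, 3/2)), ProductSet(Naturals0, Reals), ProductSet(Reals, Interval.Ropen(1/50, 25/3)))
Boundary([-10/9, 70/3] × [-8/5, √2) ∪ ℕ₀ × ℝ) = (ℕ₀ \ (-10/9, 70/3) × ℝ) ∪ ({-10/9, 70/3} × [-8/5, √2]) ∪ ([-10/9, 70/3] × {-8/5, √2}) ∪ (ℕ₀ × ((-∞, -8/5] ∪ [√2, ∞)))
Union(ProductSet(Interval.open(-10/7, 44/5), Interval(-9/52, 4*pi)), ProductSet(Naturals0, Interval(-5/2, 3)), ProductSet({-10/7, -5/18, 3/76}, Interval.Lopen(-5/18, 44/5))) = Union(ProductSet({-10/7, -5/18, 3/76}, Interval.Lopen(-5/18, 44/5)), ProductSet(Interval.open(-10/7, 44/5), Interval(-9/52, 4*pi)), ProductSet(Naturals0, Interval(-5/2, 3)))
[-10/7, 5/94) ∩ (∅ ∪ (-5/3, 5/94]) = [-10/7, 5/94)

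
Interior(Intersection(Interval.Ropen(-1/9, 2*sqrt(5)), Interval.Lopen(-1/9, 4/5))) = Interval.open(-1/9, 4/5)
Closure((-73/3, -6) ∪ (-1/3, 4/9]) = [-73/3, -6] ∪ [-1/3, 4/9]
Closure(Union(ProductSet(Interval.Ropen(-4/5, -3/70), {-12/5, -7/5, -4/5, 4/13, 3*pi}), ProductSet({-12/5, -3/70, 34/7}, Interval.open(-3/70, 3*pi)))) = Union(ProductSet({-12/5, -3/70, 34/7}, Interval(-3/70, 3*pi)), ProductSet(Interval(-4/5, -3/70), {-12/5, -7/5, -4/5, 4/13, 3*pi}))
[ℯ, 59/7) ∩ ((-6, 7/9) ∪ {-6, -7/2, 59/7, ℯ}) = {ℯ}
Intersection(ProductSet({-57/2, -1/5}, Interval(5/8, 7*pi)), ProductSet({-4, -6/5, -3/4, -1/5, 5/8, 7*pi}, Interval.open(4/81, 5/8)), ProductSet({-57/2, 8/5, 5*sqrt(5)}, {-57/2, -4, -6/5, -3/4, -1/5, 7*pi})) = EmptySet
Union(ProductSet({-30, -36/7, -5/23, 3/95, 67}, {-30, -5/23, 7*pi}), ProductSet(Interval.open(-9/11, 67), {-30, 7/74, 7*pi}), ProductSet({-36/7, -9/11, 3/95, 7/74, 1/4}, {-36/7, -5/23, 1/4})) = Union(ProductSet({-30, -36/7, -5/23, 3/95, 67}, {-30, -5/23, 7*pi}), ProductSet({-36/7, -9/11, 3/95, 7/74, 1/4}, {-36/7, -5/23, 1/4}), ProductSet(Interval.open(-9/11, 67), {-30, 7/74, 7*pi}))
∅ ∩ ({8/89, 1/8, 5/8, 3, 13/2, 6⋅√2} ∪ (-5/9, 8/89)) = ∅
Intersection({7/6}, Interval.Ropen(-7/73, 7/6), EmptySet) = EmptySet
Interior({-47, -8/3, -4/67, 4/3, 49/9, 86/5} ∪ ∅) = ∅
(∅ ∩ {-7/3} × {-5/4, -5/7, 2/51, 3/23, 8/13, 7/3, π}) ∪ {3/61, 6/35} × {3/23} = {3/61, 6/35} × {3/23}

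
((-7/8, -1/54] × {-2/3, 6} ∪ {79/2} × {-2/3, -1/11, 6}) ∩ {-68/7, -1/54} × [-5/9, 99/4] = {-1/54} × {6}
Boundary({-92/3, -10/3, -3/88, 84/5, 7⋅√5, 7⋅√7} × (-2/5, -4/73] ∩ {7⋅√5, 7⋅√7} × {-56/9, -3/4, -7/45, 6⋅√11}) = {7⋅√5, 7⋅√7} × {-7/45}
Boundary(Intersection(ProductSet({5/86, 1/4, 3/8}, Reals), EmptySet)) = EmptySet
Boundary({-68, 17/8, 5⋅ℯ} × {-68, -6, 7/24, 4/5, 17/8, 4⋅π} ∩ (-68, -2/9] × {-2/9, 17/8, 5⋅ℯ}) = ∅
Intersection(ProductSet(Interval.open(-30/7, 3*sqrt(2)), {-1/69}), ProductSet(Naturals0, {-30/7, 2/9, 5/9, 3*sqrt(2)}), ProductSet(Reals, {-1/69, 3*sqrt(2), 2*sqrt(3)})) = EmptySet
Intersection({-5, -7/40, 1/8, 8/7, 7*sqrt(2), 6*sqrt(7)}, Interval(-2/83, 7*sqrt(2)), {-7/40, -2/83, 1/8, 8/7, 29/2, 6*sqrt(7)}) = {1/8, 8/7}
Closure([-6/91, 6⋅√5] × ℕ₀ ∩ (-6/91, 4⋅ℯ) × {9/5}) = ∅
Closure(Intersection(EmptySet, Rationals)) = EmptySet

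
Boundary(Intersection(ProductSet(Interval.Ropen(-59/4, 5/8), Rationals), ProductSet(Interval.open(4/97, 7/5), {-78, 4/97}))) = ProductSet(Interval(4/97, 5/8), {-78, 4/97})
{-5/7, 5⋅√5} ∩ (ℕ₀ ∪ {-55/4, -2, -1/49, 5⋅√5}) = {5⋅√5}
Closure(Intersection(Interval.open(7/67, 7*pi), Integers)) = Range(1, 22, 1)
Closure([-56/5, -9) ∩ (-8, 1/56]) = ∅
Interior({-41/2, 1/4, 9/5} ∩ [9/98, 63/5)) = ∅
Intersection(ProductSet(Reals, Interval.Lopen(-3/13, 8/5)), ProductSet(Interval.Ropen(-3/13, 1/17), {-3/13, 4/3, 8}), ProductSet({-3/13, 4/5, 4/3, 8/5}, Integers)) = EmptySet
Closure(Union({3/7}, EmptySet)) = {3/7}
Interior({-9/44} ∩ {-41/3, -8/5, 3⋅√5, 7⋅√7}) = ∅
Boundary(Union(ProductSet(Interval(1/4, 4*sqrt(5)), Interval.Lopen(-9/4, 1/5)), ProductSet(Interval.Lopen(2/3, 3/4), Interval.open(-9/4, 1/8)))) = Union(ProductSet({1/4, 4*sqrt(5)}, Interval(-9/4, 1/5)), ProductSet(Interval(1/4, 4*sqrt(5)), {-9/4, 1/5}))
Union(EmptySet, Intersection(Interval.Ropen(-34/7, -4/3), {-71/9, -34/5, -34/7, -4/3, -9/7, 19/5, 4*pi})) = {-34/7}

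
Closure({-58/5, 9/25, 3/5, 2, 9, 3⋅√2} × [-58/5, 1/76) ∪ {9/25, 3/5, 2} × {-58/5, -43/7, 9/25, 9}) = ({9/25, 3/5, 2} × {-58/5, -43/7, 9/25, 9}) ∪ ({-58/5, 9/25, 3/5, 2, 9, 3⋅√2} × [-58/5, 1/76])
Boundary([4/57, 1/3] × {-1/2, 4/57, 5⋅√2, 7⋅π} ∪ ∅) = [4/57, 1/3] × {-1/2, 4/57, 5⋅√2, 7⋅π}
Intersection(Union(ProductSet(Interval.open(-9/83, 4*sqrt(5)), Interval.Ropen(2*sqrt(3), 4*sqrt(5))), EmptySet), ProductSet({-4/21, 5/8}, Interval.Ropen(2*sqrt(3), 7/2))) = ProductSet({5/8}, Interval.Ropen(2*sqrt(3), 7/2))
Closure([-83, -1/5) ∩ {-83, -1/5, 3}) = {-83}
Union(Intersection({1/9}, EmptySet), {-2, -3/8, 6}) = {-2, -3/8, 6}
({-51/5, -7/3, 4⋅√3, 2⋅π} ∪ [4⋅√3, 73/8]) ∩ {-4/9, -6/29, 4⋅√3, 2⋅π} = {4⋅√3, 2⋅π}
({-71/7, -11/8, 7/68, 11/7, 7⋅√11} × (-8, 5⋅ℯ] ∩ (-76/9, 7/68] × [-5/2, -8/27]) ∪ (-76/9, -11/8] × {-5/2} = ((-76/9, -11/8] × {-5/2}) ∪ ({-11/8, 7/68} × [-5/2, -8/27])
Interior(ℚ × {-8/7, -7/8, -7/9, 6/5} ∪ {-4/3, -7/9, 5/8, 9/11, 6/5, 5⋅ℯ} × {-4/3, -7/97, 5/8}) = ∅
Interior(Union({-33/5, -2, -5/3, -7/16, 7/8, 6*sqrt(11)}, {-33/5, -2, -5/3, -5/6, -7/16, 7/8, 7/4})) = EmptySet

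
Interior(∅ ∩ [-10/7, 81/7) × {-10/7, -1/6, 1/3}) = ∅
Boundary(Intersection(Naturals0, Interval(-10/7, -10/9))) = EmptySet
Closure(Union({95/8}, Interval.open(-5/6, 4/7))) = Union({95/8}, Interval(-5/6, 4/7))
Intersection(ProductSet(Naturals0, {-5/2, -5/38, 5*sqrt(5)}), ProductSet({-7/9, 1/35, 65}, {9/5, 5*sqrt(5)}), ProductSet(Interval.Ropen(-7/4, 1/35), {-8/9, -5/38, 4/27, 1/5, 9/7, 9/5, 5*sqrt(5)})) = EmptySet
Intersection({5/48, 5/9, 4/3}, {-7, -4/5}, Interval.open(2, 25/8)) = EmptySet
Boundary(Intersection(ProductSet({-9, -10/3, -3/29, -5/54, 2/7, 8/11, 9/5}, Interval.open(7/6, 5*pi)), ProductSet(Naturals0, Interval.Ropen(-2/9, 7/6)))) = EmptySet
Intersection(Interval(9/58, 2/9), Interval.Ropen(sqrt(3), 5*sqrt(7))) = EmptySet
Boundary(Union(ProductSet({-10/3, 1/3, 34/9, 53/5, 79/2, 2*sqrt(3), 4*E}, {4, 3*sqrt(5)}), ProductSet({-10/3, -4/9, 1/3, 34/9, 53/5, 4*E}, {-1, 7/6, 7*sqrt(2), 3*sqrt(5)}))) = Union(ProductSet({-10/3, -4/9, 1/3, 34/9, 53/5, 4*E}, {-1, 7/6, 7*sqrt(2), 3*sqrt(5)}), ProductSet({-10/3, 1/3, 34/9, 53/5, 79/2, 2*sqrt(3), 4*E}, {4, 3*sqrt(5)}))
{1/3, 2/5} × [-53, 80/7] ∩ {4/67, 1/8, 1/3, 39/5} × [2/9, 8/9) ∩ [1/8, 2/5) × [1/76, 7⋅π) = {1/3} × [2/9, 8/9)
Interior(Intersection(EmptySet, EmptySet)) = EmptySet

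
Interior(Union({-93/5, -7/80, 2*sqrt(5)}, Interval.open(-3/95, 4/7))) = Interval.open(-3/95, 4/7)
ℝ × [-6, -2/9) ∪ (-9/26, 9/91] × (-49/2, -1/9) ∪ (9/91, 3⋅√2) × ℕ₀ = (ℝ × [-6, -2/9)) ∪ ((-9/26, 9/91] × (-49/2, -1/9)) ∪ ((9/91, 3⋅√2) × ℕ₀)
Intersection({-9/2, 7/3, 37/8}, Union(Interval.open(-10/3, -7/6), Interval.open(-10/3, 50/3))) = {7/3, 37/8}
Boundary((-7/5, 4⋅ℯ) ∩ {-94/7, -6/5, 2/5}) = {-6/5, 2/5}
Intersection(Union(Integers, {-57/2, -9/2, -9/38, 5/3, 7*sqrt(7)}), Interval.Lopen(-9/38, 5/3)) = Union({5/3}, Range(0, 2, 1))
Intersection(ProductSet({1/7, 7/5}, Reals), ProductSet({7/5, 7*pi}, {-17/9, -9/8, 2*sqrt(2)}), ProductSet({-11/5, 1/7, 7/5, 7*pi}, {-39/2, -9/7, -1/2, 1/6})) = EmptySet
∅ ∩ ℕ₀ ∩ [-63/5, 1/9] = ∅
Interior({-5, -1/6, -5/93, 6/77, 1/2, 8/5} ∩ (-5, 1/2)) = ∅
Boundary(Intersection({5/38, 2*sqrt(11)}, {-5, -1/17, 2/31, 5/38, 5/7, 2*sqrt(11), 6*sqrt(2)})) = {5/38, 2*sqrt(11)}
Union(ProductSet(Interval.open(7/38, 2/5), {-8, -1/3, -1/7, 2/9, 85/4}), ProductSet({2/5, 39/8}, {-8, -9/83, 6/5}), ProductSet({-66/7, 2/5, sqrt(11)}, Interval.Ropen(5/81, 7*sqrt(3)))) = Union(ProductSet({2/5, 39/8}, {-8, -9/83, 6/5}), ProductSet({-66/7, 2/5, sqrt(11)}, Interval.Ropen(5/81, 7*sqrt(3))), ProductSet(Interval.open(7/38, 2/5), {-8, -1/3, -1/7, 2/9, 85/4}))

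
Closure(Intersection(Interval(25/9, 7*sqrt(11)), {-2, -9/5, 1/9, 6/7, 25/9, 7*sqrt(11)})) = {25/9, 7*sqrt(11)}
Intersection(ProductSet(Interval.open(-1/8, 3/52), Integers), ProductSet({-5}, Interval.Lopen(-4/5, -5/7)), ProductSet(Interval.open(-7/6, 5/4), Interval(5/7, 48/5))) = EmptySet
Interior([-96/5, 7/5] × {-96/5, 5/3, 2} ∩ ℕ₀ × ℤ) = ∅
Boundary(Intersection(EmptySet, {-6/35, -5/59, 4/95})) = EmptySet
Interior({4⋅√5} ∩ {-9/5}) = ∅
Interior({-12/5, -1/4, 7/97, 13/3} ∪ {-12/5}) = ∅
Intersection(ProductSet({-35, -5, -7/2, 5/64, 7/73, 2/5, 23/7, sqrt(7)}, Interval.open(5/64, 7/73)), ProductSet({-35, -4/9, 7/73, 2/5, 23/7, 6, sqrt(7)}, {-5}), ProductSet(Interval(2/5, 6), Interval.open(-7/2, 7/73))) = EmptySet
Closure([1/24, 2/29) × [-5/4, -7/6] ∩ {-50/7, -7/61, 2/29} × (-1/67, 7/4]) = ∅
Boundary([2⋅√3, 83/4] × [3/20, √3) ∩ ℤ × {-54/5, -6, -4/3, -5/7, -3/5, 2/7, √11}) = {4, 5, …, 20} × {2/7}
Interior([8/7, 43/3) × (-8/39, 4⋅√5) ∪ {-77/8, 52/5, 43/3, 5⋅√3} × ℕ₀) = ((8/7, 43/3) × (-8/39, 4⋅√5) \ ℕ₀ \ (-8/39, 4⋅√5)) ∪ (((8/7, 5⋅√3) ∪ (5⋅√3, 52/5) ∪ (52/5, 43/3)) × (-8/39, 4⋅√5)) ∪ ({52/5, 5⋅√3} × (({0, 1, …, 8} \ ℕ₀ \ (-8/39, 4⋅√5)) ∪ (ℕ₀ \ ({-8/39, 4⋅√5} ∪ (ℕ₀ \ (-8/39, 4⋅√5)))) ∪ (ℕ₀ \ ([-8/39, 4⋅√5] ∪ (ℕ₀ \ (-8/39, 4⋅√5))))))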